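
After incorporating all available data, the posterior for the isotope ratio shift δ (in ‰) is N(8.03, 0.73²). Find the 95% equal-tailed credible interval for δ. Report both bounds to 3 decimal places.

[6.599, 9.461]

The posterior is symmetric, so the 95% equal-tailed interval is δ = 8.03 ± z·0.73 with z = 1.960.
Half-width: 1.960 × 0.73 = 1.431.
8.03 − 1.431 = 6.599; 8.03 + 1.431 = 9.461.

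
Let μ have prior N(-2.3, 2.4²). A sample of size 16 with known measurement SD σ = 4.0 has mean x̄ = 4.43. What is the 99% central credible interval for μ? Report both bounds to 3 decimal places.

Posterior precision = 1/2.4² + 16/4.0² = 0.1736 + 1.0000 = 1.1736, so posterior SD = 0.9231.
Posterior mean = (-2.3/2.4² + 16·4.43/4.0²) / 1.1736 = 3.4344.
Interval: 3.4344 ± 2.576 × 0.9231 → [1.057, 5.812].

[1.057, 5.812]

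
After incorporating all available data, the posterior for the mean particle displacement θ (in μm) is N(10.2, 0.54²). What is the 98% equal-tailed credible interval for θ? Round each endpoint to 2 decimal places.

[8.94, 11.46]

The posterior is symmetric, so the 98% equal-tailed interval is θ = 10.2 ± z·0.54 with z = 2.326.
Half-width: 2.326 × 0.54 = 1.26.
10.2 − 1.26 = 8.94; 10.2 + 1.26 = 11.46.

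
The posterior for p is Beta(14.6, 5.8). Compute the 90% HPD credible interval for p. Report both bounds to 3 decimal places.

[0.560, 0.876]

The posterior is unimodal and skewed, so the HPD interval has equal density at both endpoints and is the shortest 90% interval.
Solving f(0.560) = f(0.876) with F(0.876) − F(0.560) = 0.90 gives [0.560, 0.876].
For comparison, the equal-tailed interval is [0.543, 0.863]; the HPD is narrower and shifted toward the mode.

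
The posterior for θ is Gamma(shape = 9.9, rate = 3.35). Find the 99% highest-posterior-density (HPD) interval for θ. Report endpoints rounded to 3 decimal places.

The posterior is unimodal and skewed, so the HPD interval has equal density at both endpoints and is the shortest 99% interval.
Solving f(0.959) = f(5.688) with F(5.688) − F(0.959) = 0.99 gives [0.959, 5.688].
For comparison, the equal-tailed interval is [1.092, 5.928]; the HPD is narrower and shifted toward the mode.

[0.959, 5.688]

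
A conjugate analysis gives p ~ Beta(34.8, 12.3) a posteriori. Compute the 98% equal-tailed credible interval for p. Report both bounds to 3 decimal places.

[0.579, 0.869]

Posterior: Beta(34.8, 12.3).
Equal-tailed 98% interval: the 0.01 and 0.99 quantiles of Beta(34.8, 12.3).
Posterior mean ≈ 0.739, SD ≈ 0.063; a Normal approximation gives roughly [0.592, 0.886].
Exact: F⁻¹(0.01) = 0.579; F⁻¹(0.99) = 0.869.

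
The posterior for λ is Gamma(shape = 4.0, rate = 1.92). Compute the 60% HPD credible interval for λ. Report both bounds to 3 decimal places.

The posterior is unimodal and skewed, so the HPD interval has equal density at both endpoints and is the shortest 60% interval.
Solving f(0.906) = f(2.478) with F(2.478) − F(0.906) = 0.60 gives [0.906, 2.478].
For comparison, the equal-tailed interval is [1.196, 2.872]; the HPD is narrower and shifted toward the mode.

[0.906, 2.478]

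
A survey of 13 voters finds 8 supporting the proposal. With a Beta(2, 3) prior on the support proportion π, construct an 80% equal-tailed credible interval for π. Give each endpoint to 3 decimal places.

Posterior: Beta(2+8, 3+5) = Beta(10, 8).
Equal-tailed 80% interval: the 0.1 and 0.9 quantiles of Beta(10, 8).
Posterior mean ≈ 0.556, SD ≈ 0.114; a Normal approximation gives roughly [0.409, 0.702].
Exact: F⁻¹(0.1) = 0.406; F⁻¹(0.9) = 0.703.

[0.406, 0.703]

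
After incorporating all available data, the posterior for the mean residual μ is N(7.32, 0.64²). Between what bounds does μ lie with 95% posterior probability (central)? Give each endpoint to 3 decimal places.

[6.066, 8.574]

The posterior is symmetric, so the 95% equal-tailed interval is μ = 7.32 ± z·0.64 with z = 1.960.
Half-width: 1.960 × 0.64 = 1.254.
7.32 − 1.254 = 6.066; 7.32 + 1.254 = 8.574.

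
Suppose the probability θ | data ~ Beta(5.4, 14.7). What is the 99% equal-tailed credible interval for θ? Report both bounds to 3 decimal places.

Posterior: Beta(5.4, 14.7).
Equal-tailed 99% interval: the 0.005 and 0.995 quantiles of Beta(5.4, 14.7).
Posterior mean ≈ 0.269, SD ≈ 0.096; a Normal approximation gives roughly [0.020, 0.517].
Exact: F⁻¹(0.005) = 0.072; F⁻¹(0.995) = 0.547.

[0.072, 0.547]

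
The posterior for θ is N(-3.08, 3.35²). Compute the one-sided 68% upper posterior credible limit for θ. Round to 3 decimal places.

-1.513

Need U with P(θ ≤ U) = 0.68: U = -3.08 + z_{0.32}·3.35.
z = 0.468; U = -3.08 + 0.468 × 3.35 = -1.513.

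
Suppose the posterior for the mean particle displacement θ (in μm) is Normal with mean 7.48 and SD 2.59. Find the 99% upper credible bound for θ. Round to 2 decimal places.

13.51

Need U with P(θ ≤ U) = 0.99: U = 7.48 + z_{0.01}·2.59.
z = 2.326; U = 7.48 + 2.326 × 2.59 = 13.51.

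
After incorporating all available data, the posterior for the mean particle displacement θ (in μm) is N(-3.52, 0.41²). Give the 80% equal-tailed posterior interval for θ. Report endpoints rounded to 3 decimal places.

The posterior is symmetric, so the 80% equal-tailed interval is θ = -3.52 ± z·0.41 with z = 1.282.
Half-width: 1.282 × 0.41 = 0.525.
-3.52 − 0.525 = -4.045; -3.52 + 0.525 = -2.995.

[-4.045, -2.995]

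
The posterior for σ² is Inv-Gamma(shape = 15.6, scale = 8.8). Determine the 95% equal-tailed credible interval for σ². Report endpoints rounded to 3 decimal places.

[0.363, 0.995]

Inverse-Gamma(15.6, 8.8) quantiles: F⁻¹(0.025) and F⁻¹(0.975).
Equivalently, 1/σ² ~ Gamma(15.6, rate = 8.8); invert its 0.975 and 0.025 quantiles.
Posterior mean ≈ 0.603, SD ≈ 0.163; a Normal approximation gives roughly [0.282, 0.923].
Exact: lower = 0.363; upper = 0.995.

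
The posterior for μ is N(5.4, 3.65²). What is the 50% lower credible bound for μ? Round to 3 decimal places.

Need L with P(μ ≥ L) = 0.50: L = 5.4 − z_{0.5}·3.65.
z = 0.000; L = 5.4 − 0.000 × 3.65 = 5.400.

5.400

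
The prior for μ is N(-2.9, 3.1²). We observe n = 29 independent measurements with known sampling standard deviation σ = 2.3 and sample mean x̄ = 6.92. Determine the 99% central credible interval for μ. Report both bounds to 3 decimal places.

[5.647, 7.827]

Posterior precision = 1/3.1² + 29/2.3² = 0.1041 + 5.4820 = 5.5861, so posterior SD = 0.4231.
Posterior mean = (-2.9/3.1² + 29·6.92/2.3²) / 5.5861 = 6.7371.
Interval: 6.7371 ± 2.576 × 0.4231 → [5.647, 7.827].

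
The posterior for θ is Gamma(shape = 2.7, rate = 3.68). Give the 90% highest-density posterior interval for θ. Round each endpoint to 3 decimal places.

[0.086, 1.365]

The posterior is unimodal and skewed, so the HPD interval has equal density at both endpoints and is the shortest 90% interval.
Solving f(0.086) = f(1.365) with F(1.365) − F(0.086) = 0.90 gives [0.086, 1.365].
For comparison, the equal-tailed interval is [0.181, 1.588]; the HPD is narrower and shifted toward the mode.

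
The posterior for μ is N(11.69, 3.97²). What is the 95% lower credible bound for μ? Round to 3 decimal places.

5.160

Need L with P(μ ≥ L) = 0.95: L = 11.69 − z_{0.05}·3.97.
z = 1.645; L = 11.69 − 1.645 × 3.97 = 5.160.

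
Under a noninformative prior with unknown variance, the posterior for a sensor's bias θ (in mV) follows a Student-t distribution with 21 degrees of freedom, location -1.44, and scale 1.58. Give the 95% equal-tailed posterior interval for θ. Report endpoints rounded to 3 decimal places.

The t_21 distribution is symmetric; the 95% interval is -1.44 ± t·1.58 with t_{0.975,21} = 2.080.
Half-width: 2.080 × 1.58 = 3.286.
-1.44 − 3.286 = -4.726; -1.44 + 3.286 = 1.846.

[-4.726, 1.846]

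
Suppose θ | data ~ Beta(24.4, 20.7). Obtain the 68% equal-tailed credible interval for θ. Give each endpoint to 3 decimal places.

[0.467, 0.615]

Posterior: Beta(24.4, 20.7).
Equal-tailed 68% interval: the 0.16 and 0.84 quantiles of Beta(24.4, 20.7).
Posterior mean ≈ 0.541, SD ≈ 0.073; a Normal approximation gives roughly [0.468, 0.614].
Exact: F⁻¹(0.16) = 0.467; F⁻¹(0.84) = 0.615.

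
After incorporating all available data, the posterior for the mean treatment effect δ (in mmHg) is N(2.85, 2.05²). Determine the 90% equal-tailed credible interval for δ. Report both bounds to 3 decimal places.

[-0.522, 6.222]

The posterior is symmetric, so the 90% equal-tailed interval is δ = 2.85 ± z·2.05 with z = 1.645.
Half-width: 1.645 × 2.05 = 3.372.
2.85 − 3.372 = -0.522; 2.85 + 3.372 = 6.222.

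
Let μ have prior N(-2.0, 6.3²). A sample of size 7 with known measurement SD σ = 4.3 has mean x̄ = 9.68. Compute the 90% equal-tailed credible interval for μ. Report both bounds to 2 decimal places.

[6.36, 11.54]

Posterior precision = 1/6.3² + 7/4.3² = 0.0252 + 0.3786 = 0.4038, so posterior SD = 1.5737.
Posterior mean = (-2.0/6.3² + 7·9.68/4.3²) / 0.4038 = 8.9512.
Interval: 8.9512 ± 1.645 × 1.5737 → [6.36, 11.54].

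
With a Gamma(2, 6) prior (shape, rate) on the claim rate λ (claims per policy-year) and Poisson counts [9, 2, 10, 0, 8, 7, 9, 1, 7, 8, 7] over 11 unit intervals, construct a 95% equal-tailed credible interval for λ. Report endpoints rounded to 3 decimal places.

[3.210, 5.137]

Posterior: Gamma(2+68, 6+11) = Gamma(70, 17) (shape, rate).
Equal-tailed 95% interval: Gamma(70, 17) quantiles at 0.025 and 0.975.
Posterior mean ≈ 4.118, SD ≈ 0.492; a Normal approximation gives roughly [3.153, 5.082].
Exact: lower = 3.210; upper = 5.137.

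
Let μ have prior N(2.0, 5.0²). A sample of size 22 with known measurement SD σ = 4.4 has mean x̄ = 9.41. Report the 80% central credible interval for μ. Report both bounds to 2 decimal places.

Posterior precision = 1/5.0² + 22/4.4² = 0.0400 + 1.1364 = 1.1764, so posterior SD = 0.9220.
Posterior mean = (2.0/5.0² + 22·9.41/4.4²) / 1.1764 = 9.1580.
Interval: 9.1580 ± 1.282 × 0.9220 → [7.98, 10.34].

[7.98, 10.34]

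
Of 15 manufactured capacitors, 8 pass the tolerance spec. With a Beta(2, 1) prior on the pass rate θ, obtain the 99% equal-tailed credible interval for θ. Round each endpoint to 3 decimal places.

Posterior: Beta(2+8, 1+7) = Beta(10, 8).
Equal-tailed 99% interval: the 0.005 and 0.995 quantiles of Beta(10, 8).
Posterior mean ≈ 0.556, SD ≈ 0.114; a Normal approximation gives roughly [0.262, 0.849].
Exact: F⁻¹(0.005) = 0.266; F⁻¹(0.995) = 0.824.

[0.266, 0.824]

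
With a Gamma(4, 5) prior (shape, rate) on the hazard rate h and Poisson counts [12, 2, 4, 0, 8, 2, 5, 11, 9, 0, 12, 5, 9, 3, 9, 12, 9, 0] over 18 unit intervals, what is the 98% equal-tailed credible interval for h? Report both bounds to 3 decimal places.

[4.018, 6.196]

Posterior: Gamma(4+112, 5+18) = Gamma(116, 23) (shape, rate).
Equal-tailed 98% interval: Gamma(116, 23) quantiles at 0.01 and 0.99.
Posterior mean ≈ 5.043, SD ≈ 0.468; a Normal approximation gives roughly [3.954, 6.133].
Exact: lower = 4.018; upper = 6.196.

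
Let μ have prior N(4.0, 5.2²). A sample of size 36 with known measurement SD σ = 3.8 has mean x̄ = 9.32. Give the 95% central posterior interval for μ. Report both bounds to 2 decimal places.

Posterior precision = 1/5.2² + 36/3.8² = 0.0370 + 2.4931 = 2.5301, so posterior SD = 0.6287.
Posterior mean = (4.0/5.2² + 36·9.32/3.8²) / 2.5301 = 9.2422.
Interval: 9.2422 ± 1.960 × 0.6287 → [8.01, 10.47].

[8.01, 10.47]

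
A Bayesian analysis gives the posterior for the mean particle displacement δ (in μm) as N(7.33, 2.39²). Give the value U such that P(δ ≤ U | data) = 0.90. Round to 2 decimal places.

Need U with P(δ ≤ U) = 0.90: U = 7.33 + z_{0.1}·2.39.
z = 1.282; U = 7.33 + 1.282 × 2.39 = 10.39.

10.39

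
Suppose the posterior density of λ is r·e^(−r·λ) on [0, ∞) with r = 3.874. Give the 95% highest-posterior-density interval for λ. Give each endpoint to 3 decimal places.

The exponential density is strictly decreasing on [0, ∞), so the HPD interval is anchored at 0: [0, q] with P(λ ≤ q) = 0.95.
q = −ln(1 − 0.95) / 3.874 = 2.9957 / 3.874 = 0.773.

[0.000, 0.773]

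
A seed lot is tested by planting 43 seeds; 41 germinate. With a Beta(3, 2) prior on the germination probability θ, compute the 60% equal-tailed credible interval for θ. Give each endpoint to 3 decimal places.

[0.886, 0.951]

Posterior: Beta(3+41, 2+2) = Beta(44, 4).
Equal-tailed 60% interval: the 0.2 and 0.8 quantiles of Beta(44, 4).
Posterior mean ≈ 0.917, SD ≈ 0.039; a Normal approximation gives roughly [0.883, 0.950].
Exact: F⁻¹(0.2) = 0.886; F⁻¹(0.8) = 0.951.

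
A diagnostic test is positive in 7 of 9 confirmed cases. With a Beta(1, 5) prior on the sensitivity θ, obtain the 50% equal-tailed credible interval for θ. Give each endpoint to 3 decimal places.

Posterior: Beta(1+7, 5+2) = Beta(8, 7).
Equal-tailed 50% interval: the 0.25 and 0.75 quantiles of Beta(8, 7).
Posterior mean ≈ 0.533, SD ≈ 0.125; a Normal approximation gives roughly [0.449, 0.617].
Exact: F⁻¹(0.25) = 0.446; F⁻¹(0.75) = 0.622.

[0.446, 0.622]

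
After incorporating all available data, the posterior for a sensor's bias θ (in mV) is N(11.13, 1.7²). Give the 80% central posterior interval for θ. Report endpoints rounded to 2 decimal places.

The posterior is symmetric, so the 80% equal-tailed interval is θ = 11.13 ± z·1.7 with z = 1.282.
Half-width: 1.282 × 1.7 = 2.18.
11.13 − 2.18 = 8.95; 11.13 + 2.18 = 13.31.

[8.95, 13.31]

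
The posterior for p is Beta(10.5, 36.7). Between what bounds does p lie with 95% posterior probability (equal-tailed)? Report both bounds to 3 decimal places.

[0.117, 0.350]

Posterior: Beta(10.5, 36.7).
Equal-tailed 95% interval: the 0.025 and 0.975 quantiles of Beta(10.5, 36.7).
Posterior mean ≈ 0.222, SD ≈ 0.060; a Normal approximation gives roughly [0.105, 0.340].
Exact: F⁻¹(0.025) = 0.117; F⁻¹(0.975) = 0.350.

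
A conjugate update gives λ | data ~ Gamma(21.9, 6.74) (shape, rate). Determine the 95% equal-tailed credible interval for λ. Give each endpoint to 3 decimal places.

Posterior: Gamma(shape 21.9, rate 6.74).
Equal-tailed 95% interval: Gamma(21.9, 6.74) quantiles at 0.025 and 0.975.
Posterior mean ≈ 3.249, SD ≈ 0.694; a Normal approximation gives roughly [1.888, 4.610].
Exact: lower = 2.034; upper = 4.745.

[2.034, 4.745]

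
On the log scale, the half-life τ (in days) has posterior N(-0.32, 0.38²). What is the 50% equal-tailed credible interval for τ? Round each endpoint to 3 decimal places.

[0.562, 0.938]

On the log scale the 50% interval is -0.32 ± 0.674 × 0.38 = [-0.5763, -0.0637].
Exponentiate: [e^-0.5763, e^-0.0637] = [0.562, 0.938].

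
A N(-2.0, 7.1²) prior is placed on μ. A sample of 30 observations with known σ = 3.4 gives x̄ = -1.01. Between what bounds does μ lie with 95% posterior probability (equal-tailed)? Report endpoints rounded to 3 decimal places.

[-2.230, 0.195]

Posterior precision = 1/7.1² + 30/3.4² = 0.0198 + 2.5952 = 2.6150, so posterior SD = 0.6184.
Posterior mean = (-2.0/7.1² + 30·-1.01/3.4²) / 2.6150 = -1.0175.
Interval: -1.0175 ± 1.960 × 0.6184 → [-2.230, 0.195].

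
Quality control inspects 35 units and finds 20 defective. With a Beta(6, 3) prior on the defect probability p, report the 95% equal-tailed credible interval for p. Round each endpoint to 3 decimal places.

Posterior: Beta(6+20, 3+15) = Beta(26, 18).
Equal-tailed 95% interval: the 0.025 and 0.975 quantiles of Beta(26, 18).
Posterior mean ≈ 0.591, SD ≈ 0.073; a Normal approximation gives roughly [0.447, 0.735].
Exact: F⁻¹(0.025) = 0.444; F⁻¹(0.975) = 0.730.

[0.444, 0.730]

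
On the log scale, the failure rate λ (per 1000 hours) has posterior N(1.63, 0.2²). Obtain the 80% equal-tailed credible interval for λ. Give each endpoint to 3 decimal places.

On the log scale the 80% interval is 1.63 ± 1.282 × 0.2 = [1.3737, 1.8863].
Exponentiate: [e^1.3737, e^1.8863] = [3.950, 6.595].

[3.950, 6.595]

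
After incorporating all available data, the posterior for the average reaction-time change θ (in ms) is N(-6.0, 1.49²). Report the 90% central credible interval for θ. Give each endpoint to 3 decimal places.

[-8.451, -3.549]

The posterior is symmetric, so the 90% equal-tailed interval is θ = -6.0 ± z·1.49 with z = 1.645.
Half-width: 1.645 × 1.49 = 2.451.
-6.0 − 2.451 = -8.451; -6.0 + 2.451 = -3.549.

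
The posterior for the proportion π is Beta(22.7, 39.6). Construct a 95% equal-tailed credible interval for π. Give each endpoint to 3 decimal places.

Posterior: Beta(22.7, 39.6).
Equal-tailed 95% interval: the 0.025 and 0.975 quantiles of Beta(22.7, 39.6).
Posterior mean ≈ 0.364, SD ≈ 0.060; a Normal approximation gives roughly [0.246, 0.483].
Exact: F⁻¹(0.025) = 0.250; F⁻¹(0.975) = 0.487.

[0.250, 0.487]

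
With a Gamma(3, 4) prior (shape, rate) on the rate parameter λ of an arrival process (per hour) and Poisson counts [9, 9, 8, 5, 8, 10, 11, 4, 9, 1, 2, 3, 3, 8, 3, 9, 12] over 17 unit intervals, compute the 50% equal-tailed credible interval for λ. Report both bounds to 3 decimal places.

Posterior: Gamma(3+114, 4+17) = Gamma(117, 21) (shape, rate).
Equal-tailed 50% interval: Gamma(117, 21) quantiles at 0.25 and 0.75.
Posterior mean ≈ 5.571, SD ≈ 0.515; a Normal approximation gives roughly [5.224, 5.919].
Exact: lower = 5.216; upper = 5.910.

[5.216, 5.910]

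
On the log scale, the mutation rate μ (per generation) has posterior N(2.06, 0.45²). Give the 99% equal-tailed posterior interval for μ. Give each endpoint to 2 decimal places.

On the log scale the 99% interval is 2.06 ± 2.576 × 0.45 = [0.9009, 3.2191].
Exponentiate: [e^0.9009, e^3.2191] = [2.46, 25.01].

[2.46, 25.01]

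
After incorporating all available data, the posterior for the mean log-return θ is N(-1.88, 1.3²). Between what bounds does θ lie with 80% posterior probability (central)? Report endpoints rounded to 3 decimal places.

The posterior is symmetric, so the 80% equal-tailed interval is θ = -1.88 ± z·1.3 with z = 1.282.
Half-width: 1.282 × 1.3 = 1.666.
-1.88 − 1.666 = -3.546; -1.88 + 1.666 = -0.214.

[-3.546, -0.214]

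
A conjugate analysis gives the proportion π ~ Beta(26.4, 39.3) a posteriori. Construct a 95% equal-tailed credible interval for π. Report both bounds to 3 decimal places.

[0.287, 0.522]

Posterior: Beta(26.4, 39.3).
Equal-tailed 95% interval: the 0.025 and 0.975 quantiles of Beta(26.4, 39.3).
Posterior mean ≈ 0.402, SD ≈ 0.060; a Normal approximation gives roughly [0.284, 0.519].
Exact: F⁻¹(0.025) = 0.287; F⁻¹(0.975) = 0.522.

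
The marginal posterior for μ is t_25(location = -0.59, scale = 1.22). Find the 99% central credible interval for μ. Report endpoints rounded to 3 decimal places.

[-3.991, 2.811]

The t_25 distribution is symmetric; the 99% interval is -0.59 ± t·1.22 with t_{0.995,25} = 2.787.
Half-width: 2.787 × 1.22 = 3.401.
-0.59 − 3.401 = -3.991; -0.59 + 3.401 = 2.811.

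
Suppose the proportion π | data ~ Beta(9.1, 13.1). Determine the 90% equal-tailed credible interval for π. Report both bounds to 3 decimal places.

[0.246, 0.583]

Posterior: Beta(9.1, 13.1).
Equal-tailed 90% interval: the 0.05 and 0.95 quantiles of Beta(9.1, 13.1).
Posterior mean ≈ 0.410, SD ≈ 0.102; a Normal approximation gives roughly [0.242, 0.578].
Exact: F⁻¹(0.05) = 0.246; F⁻¹(0.95) = 0.583.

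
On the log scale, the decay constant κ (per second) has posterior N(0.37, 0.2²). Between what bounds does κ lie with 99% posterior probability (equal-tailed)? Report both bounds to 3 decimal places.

[0.865, 2.423]

On the log scale the 99% interval is 0.37 ± 2.576 × 0.2 = [-0.1452, 0.8852].
Exponentiate: [e^-0.1452, e^0.8852] = [0.865, 2.423].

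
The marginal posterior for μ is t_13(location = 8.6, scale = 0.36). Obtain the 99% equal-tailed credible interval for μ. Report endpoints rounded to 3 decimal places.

The t_13 distribution is symmetric; the 99% interval is 8.6 ± t·0.36 with t_{0.995,13} = 3.012.
Half-width: 3.012 × 0.36 = 1.084.
8.6 − 1.084 = 7.516; 8.6 + 1.084 = 9.684.

[7.516, 9.684]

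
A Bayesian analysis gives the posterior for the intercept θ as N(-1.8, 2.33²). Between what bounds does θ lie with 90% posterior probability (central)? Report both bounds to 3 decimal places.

[-5.633, 2.033]

The posterior is symmetric, so the 90% equal-tailed interval is θ = -1.8 ± z·2.33 with z = 1.645.
Half-width: 1.645 × 2.33 = 3.833.
-1.8 − 3.833 = -5.633; -1.8 + 3.833 = 2.033.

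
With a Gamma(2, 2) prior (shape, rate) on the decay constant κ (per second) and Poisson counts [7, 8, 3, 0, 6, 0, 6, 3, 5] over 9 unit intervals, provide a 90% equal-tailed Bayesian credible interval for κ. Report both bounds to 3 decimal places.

[2.745, 4.631]

Posterior: Gamma(2+38, 2+9) = Gamma(40, 11) (shape, rate).
Equal-tailed 90% interval: Gamma(40, 11) quantiles at 0.05 and 0.95.
Posterior mean ≈ 3.636, SD ≈ 0.575; a Normal approximation gives roughly [2.691, 4.582].
Exact: lower = 2.745; upper = 4.631.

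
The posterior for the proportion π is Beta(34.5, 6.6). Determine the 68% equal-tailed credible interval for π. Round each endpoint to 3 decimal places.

[0.783, 0.896]

Posterior: Beta(34.5, 6.6).
Equal-tailed 68% interval: the 0.16 and 0.84 quantiles of Beta(34.5, 6.6).
Posterior mean ≈ 0.839, SD ≈ 0.057; a Normal approximation gives roughly [0.783, 0.896].
Exact: F⁻¹(0.16) = 0.783; F⁻¹(0.84) = 0.896.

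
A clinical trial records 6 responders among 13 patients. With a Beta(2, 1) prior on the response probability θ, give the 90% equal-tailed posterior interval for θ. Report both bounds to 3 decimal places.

[0.300, 0.700]

Posterior: Beta(2+6, 1+7) = Beta(8, 8).
Equal-tailed 90% interval: the 0.05 and 0.95 quantiles of Beta(8, 8).
Posterior mean ≈ 0.500, SD ≈ 0.121; a Normal approximation gives roughly [0.301, 0.699].
Exact: F⁻¹(0.05) = 0.300; F⁻¹(0.95) = 0.700.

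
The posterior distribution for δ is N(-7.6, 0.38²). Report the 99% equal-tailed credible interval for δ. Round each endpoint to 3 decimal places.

The posterior is symmetric, so the 99% equal-tailed interval is δ = -7.6 ± z·0.38 with z = 2.576.
Half-width: 2.576 × 0.38 = 0.979.
-7.6 − 0.979 = -8.579; -7.6 + 0.979 = -6.621.

[-8.579, -6.621]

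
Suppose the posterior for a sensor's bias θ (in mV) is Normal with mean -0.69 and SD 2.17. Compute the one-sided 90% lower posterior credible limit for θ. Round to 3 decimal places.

Need L with P(θ ≥ L) = 0.90: L = -0.69 − z_{0.1}·2.17.
z = 1.282; L = -0.69 − 1.282 × 2.17 = -3.471.

-3.471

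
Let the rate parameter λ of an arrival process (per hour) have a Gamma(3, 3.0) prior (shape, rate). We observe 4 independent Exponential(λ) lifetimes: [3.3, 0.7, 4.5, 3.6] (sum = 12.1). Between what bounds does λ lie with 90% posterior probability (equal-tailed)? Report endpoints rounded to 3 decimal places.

Posterior: Gamma(3+4, 3.0+12.1) = Gamma(7, 15.1) (shape, rate).
Equal-tailed 90% interval: Gamma(7, 15.1) quantiles at 0.05 and 0.95.
Posterior mean ≈ 0.464, SD ≈ 0.175; a Normal approximation gives roughly [0.175, 0.752].
Exact: lower = 0.218; upper = 0.784.

[0.218, 0.784]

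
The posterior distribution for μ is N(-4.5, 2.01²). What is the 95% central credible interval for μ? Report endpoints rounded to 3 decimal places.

[-8.440, -0.560]

The posterior is symmetric, so the 95% equal-tailed interval is μ = -4.5 ± z·2.01 with z = 1.960.
Half-width: 1.960 × 2.01 = 3.940.
-4.5 − 3.940 = -8.440; -4.5 + 3.940 = -0.560.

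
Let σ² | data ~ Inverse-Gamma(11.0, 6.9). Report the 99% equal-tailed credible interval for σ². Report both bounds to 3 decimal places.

Inverse-Gamma(11.0, 6.9) quantiles: F⁻¹(0.005) and F⁻¹(0.995).
Equivalently, 1/σ² ~ Gamma(11.0, rate = 6.9); invert its 0.995 and 0.005 quantiles.
Posterior mean ≈ 0.690, SD ≈ 0.230; a Normal approximation gives roughly [0.098, 1.282].
Exact: lower = 0.322; upper = 1.597.

[0.322, 1.597]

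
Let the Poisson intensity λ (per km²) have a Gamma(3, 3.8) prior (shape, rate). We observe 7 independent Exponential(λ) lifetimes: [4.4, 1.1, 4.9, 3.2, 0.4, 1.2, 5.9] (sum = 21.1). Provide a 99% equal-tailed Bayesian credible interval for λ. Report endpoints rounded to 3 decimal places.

[0.149, 0.803]

Posterior: Gamma(3+7, 3.8+21.1) = Gamma(10, 24.9) (shape, rate).
Equal-tailed 99% interval: Gamma(10, 24.9) quantiles at 0.005 and 0.995.
Posterior mean ≈ 0.402, SD ≈ 0.127; a Normal approximation gives roughly [0.074, 0.729].
Exact: lower = 0.149; upper = 0.803.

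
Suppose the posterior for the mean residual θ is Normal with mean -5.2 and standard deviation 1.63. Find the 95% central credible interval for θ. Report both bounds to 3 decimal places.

The posterior is symmetric, so the 95% equal-tailed interval is θ = -5.2 ± z·1.63 with z = 1.960.
Half-width: 1.960 × 1.63 = 3.195.
-5.2 − 3.195 = -8.395; -5.2 + 3.195 = -2.005.

[-8.395, -2.005]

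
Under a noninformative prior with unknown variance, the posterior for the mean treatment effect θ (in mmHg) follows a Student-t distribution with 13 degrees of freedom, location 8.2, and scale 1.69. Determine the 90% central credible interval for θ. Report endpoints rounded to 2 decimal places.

[5.21, 11.19]

The t_13 distribution is symmetric; the 90% interval is 8.2 ± t·1.69 with t_{0.95,13} = 1.771.
Half-width: 1.771 × 1.69 = 2.99.
8.2 − 2.99 = 5.21; 8.2 + 2.99 = 11.19.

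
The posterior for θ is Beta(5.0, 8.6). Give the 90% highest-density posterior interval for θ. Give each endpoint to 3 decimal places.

The posterior is unimodal and skewed, so the HPD interval has equal density at both endpoints and is the shortest 90% interval.
Solving f(0.159) = f(0.571) with F(0.571) − F(0.159) = 0.90 gives [0.159, 0.571].
For comparison, the equal-tailed interval is [0.171, 0.587]; the HPD is narrower and shifted toward the mode.

[0.159, 0.571]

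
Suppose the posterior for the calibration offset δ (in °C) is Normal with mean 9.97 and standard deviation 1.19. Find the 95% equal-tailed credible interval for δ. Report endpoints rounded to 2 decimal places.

[7.64, 12.30]

The posterior is symmetric, so the 95% equal-tailed interval is δ = 9.97 ± z·1.19 with z = 1.960.
Half-width: 1.960 × 1.19 = 2.33.
9.97 − 2.33 = 7.64; 9.97 + 2.33 = 12.30.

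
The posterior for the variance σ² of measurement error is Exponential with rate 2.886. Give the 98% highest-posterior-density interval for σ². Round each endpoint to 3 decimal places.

[0.000, 1.356]

The exponential density is strictly decreasing on [0, ∞), so the HPD interval is anchored at 0: [0, q] with P(σ² ≤ q) = 0.98.
q = −ln(1 − 0.98) / 2.886 = 3.9120 / 2.886 = 1.356.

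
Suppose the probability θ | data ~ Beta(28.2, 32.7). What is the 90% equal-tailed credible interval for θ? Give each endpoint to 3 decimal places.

[0.359, 0.568]

Posterior: Beta(28.2, 32.7).
Equal-tailed 90% interval: the 0.05 and 0.95 quantiles of Beta(28.2, 32.7).
Posterior mean ≈ 0.463, SD ≈ 0.063; a Normal approximation gives roughly [0.359, 0.567].
Exact: F⁻¹(0.05) = 0.359; F⁻¹(0.95) = 0.568.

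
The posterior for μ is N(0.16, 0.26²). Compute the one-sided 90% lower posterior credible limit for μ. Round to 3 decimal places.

Need L with P(μ ≥ L) = 0.90: L = 0.16 − z_{0.1}·0.26.
z = 1.282; L = 0.16 − 1.282 × 0.26 = -0.173.

-0.173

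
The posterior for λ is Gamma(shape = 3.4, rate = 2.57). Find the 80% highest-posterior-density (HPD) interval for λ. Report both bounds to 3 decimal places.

[0.345, 1.975]

The posterior is unimodal and skewed, so the HPD interval has equal density at both endpoints and is the shortest 80% interval.
Solving f(0.345) = f(1.975) with F(1.975) − F(0.345) = 0.80 gives [0.345, 1.975].
For comparison, the equal-tailed interval is [0.526, 2.285]; the HPD is narrower and shifted toward the mode.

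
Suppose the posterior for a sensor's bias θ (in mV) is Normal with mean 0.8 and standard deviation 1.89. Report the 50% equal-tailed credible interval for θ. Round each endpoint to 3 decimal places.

The posterior is symmetric, so the 50% equal-tailed interval is θ = 0.8 ± z·1.89 with z = 0.674.
Half-width: 0.674 × 1.89 = 1.275.
0.8 − 1.275 = -0.475; 0.8 + 1.275 = 2.075.

[-0.475, 2.075]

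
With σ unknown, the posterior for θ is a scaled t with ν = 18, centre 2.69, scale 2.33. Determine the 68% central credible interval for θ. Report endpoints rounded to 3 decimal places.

The t_18 distribution is symmetric; the 68% interval is 2.69 ± t·2.33 with t_{0.84,18} = 1.023.
Half-width: 1.023 × 2.33 = 2.383.
2.69 − 2.383 = 0.307; 2.69 + 2.383 = 5.073.

[0.307, 5.073]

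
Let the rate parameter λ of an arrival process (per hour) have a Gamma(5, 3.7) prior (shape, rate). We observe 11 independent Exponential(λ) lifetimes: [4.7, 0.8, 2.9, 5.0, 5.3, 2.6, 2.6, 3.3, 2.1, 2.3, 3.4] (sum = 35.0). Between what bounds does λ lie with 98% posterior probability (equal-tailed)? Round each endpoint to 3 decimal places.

Posterior: Gamma(5+11, 3.7+35.0) = Gamma(16, 38.7) (shape, rate).
Equal-tailed 98% interval: Gamma(16, 38.7) quantiles at 0.01 and 0.99.
Posterior mean ≈ 0.413, SD ≈ 0.103; a Normal approximation gives roughly [0.173, 0.654].
Exact: lower = 0.211; upper = 0.691.

[0.211, 0.691]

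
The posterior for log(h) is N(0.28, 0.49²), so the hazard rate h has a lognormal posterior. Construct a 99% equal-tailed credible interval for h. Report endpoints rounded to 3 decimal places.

On the log scale the 99% interval is 0.28 ± 2.576 × 0.49 = [-0.9822, 1.5422].
Exponentiate: [e^-0.9822, e^1.5422] = [0.375, 4.675].

[0.375, 4.675]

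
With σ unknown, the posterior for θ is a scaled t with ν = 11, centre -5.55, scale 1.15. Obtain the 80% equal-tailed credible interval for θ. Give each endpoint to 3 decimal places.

The t_11 distribution is symmetric; the 80% interval is -5.55 ± t·1.15 with t_{0.9,11} = 1.363.
Half-width: 1.363 × 1.15 = 1.568.
-5.55 − 1.568 = -7.118; -5.55 + 1.568 = -3.982.

[-7.118, -3.982]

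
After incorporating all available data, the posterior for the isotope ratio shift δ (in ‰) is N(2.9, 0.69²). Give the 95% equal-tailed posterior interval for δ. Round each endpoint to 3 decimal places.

The posterior is symmetric, so the 95% equal-tailed interval is δ = 2.9 ± z·0.69 with z = 1.960.
Half-width: 1.960 × 0.69 = 1.352.
2.9 − 1.352 = 1.548; 2.9 + 1.352 = 4.252.

[1.548, 4.252]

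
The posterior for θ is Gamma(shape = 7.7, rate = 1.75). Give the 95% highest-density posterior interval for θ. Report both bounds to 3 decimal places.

[1.591, 7.556]

The posterior is unimodal and skewed, so the HPD interval has equal density at both endpoints and is the shortest 95% interval.
Solving f(1.591) = f(7.556) with F(7.556) − F(1.591) = 0.95 gives [1.591, 7.556].
For comparison, the equal-tailed interval is [1.863, 8.009]; the HPD is narrower and shifted toward the mode.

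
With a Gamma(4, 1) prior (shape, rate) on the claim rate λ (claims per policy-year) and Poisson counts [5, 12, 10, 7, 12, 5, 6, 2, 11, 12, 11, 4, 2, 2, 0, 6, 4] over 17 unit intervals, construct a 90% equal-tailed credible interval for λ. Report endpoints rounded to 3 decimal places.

Posterior: Gamma(4+111, 1+17) = Gamma(115, 18) (shape, rate).
Equal-tailed 90% interval: Gamma(115, 18) quantiles at 0.05 and 0.95.
Posterior mean ≈ 6.389, SD ≈ 0.596; a Normal approximation gives roughly [5.409, 7.369].
Exact: lower = 5.442; upper = 7.399.

[5.442, 7.399]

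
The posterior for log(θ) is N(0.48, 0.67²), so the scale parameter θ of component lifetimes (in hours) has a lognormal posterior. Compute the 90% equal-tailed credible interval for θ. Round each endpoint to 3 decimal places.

[0.537, 4.865]

On the log scale the 90% interval is 0.48 ± 1.645 × 0.67 = [-0.6221, 1.5821].
Exponentiate: [e^-0.6221, e^1.5821] = [0.537, 4.865].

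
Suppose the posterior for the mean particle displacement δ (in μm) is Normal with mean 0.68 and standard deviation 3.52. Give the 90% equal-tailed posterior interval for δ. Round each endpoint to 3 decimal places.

[-5.110, 6.470]

The posterior is symmetric, so the 90% equal-tailed interval is δ = 0.68 ± z·3.52 with z = 1.645.
Half-width: 1.645 × 3.52 = 5.790.
0.68 − 5.790 = -5.110; 0.68 + 5.790 = 6.470.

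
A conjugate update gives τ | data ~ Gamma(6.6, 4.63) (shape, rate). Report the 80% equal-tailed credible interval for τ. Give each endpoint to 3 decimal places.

Posterior: Gamma(shape 6.6, rate 4.63).
Equal-tailed 80% interval: Gamma(6.6, 4.63) quantiles at 0.1 and 0.9.
Posterior mean ≈ 1.425, SD ≈ 0.555; a Normal approximation gives roughly [0.714, 2.137].
Exact: lower = 0.776; upper = 2.167.

[0.776, 2.167]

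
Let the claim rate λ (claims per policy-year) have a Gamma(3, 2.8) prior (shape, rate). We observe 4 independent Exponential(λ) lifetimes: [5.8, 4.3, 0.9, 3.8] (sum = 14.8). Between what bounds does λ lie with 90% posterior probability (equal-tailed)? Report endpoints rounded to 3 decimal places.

[0.187, 0.673]

Posterior: Gamma(3+4, 2.8+14.8) = Gamma(7, 17.6) (shape, rate).
Equal-tailed 90% interval: Gamma(7, 17.6) quantiles at 0.05 and 0.95.
Posterior mean ≈ 0.398, SD ≈ 0.150; a Normal approximation gives roughly [0.150, 0.645].
Exact: lower = 0.187; upper = 0.673.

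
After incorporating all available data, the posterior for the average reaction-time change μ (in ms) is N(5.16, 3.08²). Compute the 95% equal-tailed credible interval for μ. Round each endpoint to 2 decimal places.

[-0.88, 11.20]

The posterior is symmetric, so the 95% equal-tailed interval is μ = 5.16 ± z·3.08 with z = 1.960.
Half-width: 1.960 × 3.08 = 6.04.
5.16 − 6.04 = -0.88; 5.16 + 6.04 = 11.20.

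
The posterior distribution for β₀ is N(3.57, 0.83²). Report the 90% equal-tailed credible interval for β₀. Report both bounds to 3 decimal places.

[2.205, 4.935]

The posterior is symmetric, so the 90% equal-tailed interval is β₀ = 3.57 ± z·0.83 with z = 1.645.
Half-width: 1.645 × 0.83 = 1.365.
3.57 − 1.365 = 2.205; 3.57 + 1.365 = 4.935.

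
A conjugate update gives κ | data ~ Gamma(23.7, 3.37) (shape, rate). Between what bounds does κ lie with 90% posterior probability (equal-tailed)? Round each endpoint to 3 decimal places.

Posterior: Gamma(shape 23.7, rate 3.37).
Equal-tailed 90% interval: Gamma(23.7, 3.37) quantiles at 0.05 and 0.95.
Posterior mean ≈ 7.033, SD ≈ 1.445; a Normal approximation gives roughly [4.657, 9.409].
Exact: lower = 4.837; upper = 9.565.

[4.837, 9.565]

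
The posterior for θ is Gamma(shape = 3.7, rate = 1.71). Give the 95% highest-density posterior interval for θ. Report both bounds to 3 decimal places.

[0.339, 4.381]

The posterior is unimodal and skewed, so the HPD interval has equal density at both endpoints and is the shortest 95% interval.
Solving f(0.339) = f(4.381) with F(4.381) − F(0.339) = 0.95 gives [0.339, 4.381].
For comparison, the equal-tailed interval is [0.550, 4.861]; the HPD is narrower and shifted toward the mode.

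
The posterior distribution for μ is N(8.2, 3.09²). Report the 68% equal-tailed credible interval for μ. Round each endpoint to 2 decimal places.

The posterior is symmetric, so the 68% equal-tailed interval is μ = 8.2 ± z·3.09 with z = 0.994.
Half-width: 0.994 × 3.09 = 3.07.
8.2 − 3.07 = 5.13; 8.2 + 3.07 = 11.27.

[5.13, 11.27]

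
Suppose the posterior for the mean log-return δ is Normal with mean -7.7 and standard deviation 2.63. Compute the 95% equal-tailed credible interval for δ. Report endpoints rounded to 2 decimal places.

The posterior is symmetric, so the 95% equal-tailed interval is δ = -7.7 ± z·2.63 with z = 1.960.
Half-width: 1.960 × 2.63 = 5.15.
-7.7 − 5.15 = -12.85; -7.7 + 5.15 = -2.55.

[-12.85, -2.55]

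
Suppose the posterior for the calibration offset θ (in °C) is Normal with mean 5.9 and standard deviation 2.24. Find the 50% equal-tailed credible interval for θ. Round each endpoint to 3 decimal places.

The posterior is symmetric, so the 50% equal-tailed interval is θ = 5.9 ± z·2.24 with z = 0.674.
Half-width: 0.674 × 2.24 = 1.511.
5.9 − 1.511 = 4.389; 5.9 + 1.511 = 7.411.

[4.389, 7.411]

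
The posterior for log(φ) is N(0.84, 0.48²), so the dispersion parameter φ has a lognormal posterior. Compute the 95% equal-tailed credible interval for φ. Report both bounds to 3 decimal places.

On the log scale the 95% interval is 0.84 ± 1.960 × 0.48 = [-0.1008, 1.7808].
Exponentiate: [e^-0.1008, e^1.7808] = [0.904, 5.934].

[0.904, 5.934]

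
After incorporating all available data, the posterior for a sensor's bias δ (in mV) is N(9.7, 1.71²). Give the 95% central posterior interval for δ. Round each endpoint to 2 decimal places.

[6.35, 13.05]

The posterior is symmetric, so the 95% equal-tailed interval is δ = 9.7 ± z·1.71 with z = 1.960.
Half-width: 1.960 × 1.71 = 3.35.
9.7 − 3.35 = 6.35; 9.7 + 3.35 = 13.05.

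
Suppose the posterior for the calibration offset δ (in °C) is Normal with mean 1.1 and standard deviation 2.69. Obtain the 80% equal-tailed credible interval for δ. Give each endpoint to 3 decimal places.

The posterior is symmetric, so the 80% equal-tailed interval is δ = 1.1 ± z·2.69 with z = 1.282.
Half-width: 1.282 × 2.69 = 3.447.
1.1 − 3.447 = -2.347; 1.1 + 3.447 = 4.547.

[-2.347, 4.547]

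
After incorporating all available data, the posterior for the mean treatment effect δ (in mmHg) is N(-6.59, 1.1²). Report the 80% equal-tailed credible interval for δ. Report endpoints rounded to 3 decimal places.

The posterior is symmetric, so the 80% equal-tailed interval is δ = -6.59 ± z·1.1 with z = 1.282.
Half-width: 1.282 × 1.1 = 1.410.
-6.59 − 1.410 = -8.000; -6.59 + 1.410 = -5.180.

[-8.000, -5.180]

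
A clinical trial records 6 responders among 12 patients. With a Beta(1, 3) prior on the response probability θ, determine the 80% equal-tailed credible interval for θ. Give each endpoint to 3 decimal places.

Posterior: Beta(1+6, 3+6) = Beta(7, 9).
Equal-tailed 80% interval: the 0.1 and 0.9 quantiles of Beta(7, 9).
Posterior mean ≈ 0.438, SD ≈ 0.120; a Normal approximation gives roughly [0.283, 0.592].
Exact: F⁻¹(0.1) = 0.282; F⁻¹(0.9) = 0.596.

[0.282, 0.596]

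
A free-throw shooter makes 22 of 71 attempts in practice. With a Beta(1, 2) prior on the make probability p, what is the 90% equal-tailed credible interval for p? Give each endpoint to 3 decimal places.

[0.226, 0.402]

Posterior: Beta(1+22, 2+49) = Beta(23, 51).
Equal-tailed 90% interval: the 0.05 and 0.95 quantiles of Beta(23, 51).
Posterior mean ≈ 0.311, SD ≈ 0.053; a Normal approximation gives roughly [0.223, 0.399].
Exact: F⁻¹(0.05) = 0.226; F⁻¹(0.95) = 0.402.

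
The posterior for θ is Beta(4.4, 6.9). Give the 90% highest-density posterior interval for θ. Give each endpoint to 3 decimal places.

The posterior is unimodal and skewed, so the HPD interval has equal density at both endpoints and is the shortest 90% interval.
Solving f(0.159) = f(0.614) with F(0.614) − F(0.159) = 0.90 gives [0.159, 0.614].
For comparison, the equal-tailed interval is [0.172, 0.630]; the HPD is narrower and shifted toward the mode.

[0.159, 0.614]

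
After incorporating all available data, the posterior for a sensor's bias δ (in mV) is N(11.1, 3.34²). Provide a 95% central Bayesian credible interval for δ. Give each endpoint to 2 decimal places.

The posterior is symmetric, so the 95% equal-tailed interval is δ = 11.1 ± z·3.34 with z = 1.960.
Half-width: 1.960 × 3.34 = 6.55.
11.1 − 6.55 = 4.55; 11.1 + 6.55 = 17.65.

[4.55, 17.65]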